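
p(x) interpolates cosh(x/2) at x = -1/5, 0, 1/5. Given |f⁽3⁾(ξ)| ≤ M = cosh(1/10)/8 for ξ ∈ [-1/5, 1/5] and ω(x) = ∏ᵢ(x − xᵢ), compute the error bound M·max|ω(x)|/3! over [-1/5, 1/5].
sqrt(3)*cosh(1/10)/27000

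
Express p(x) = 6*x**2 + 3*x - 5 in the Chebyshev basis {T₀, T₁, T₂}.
(-2)T₀ + (3)T₁ + (3)T₂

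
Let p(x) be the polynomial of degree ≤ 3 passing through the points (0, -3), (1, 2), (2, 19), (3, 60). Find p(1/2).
-5/4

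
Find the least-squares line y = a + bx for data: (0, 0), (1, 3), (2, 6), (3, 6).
a = 3/5, b = 21/10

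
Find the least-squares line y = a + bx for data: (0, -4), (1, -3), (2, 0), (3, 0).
a = -4, b = 3/2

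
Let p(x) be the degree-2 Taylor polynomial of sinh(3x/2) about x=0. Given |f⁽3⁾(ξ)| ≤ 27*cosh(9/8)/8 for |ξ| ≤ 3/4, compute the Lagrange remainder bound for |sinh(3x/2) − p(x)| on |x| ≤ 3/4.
243*cosh(9/8)/1024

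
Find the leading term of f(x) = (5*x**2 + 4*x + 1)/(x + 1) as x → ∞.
5*x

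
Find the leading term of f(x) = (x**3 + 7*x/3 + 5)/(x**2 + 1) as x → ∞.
x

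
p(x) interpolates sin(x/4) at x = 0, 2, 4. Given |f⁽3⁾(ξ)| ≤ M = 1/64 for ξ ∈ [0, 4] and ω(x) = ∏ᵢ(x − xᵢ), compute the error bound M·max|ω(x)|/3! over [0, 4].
sqrt(3)/216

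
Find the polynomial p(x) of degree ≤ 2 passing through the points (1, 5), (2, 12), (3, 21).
x**2 + 4*x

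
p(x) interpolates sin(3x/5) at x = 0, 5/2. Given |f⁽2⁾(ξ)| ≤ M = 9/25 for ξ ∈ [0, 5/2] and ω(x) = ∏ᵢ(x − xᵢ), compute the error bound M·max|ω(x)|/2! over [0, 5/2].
9/32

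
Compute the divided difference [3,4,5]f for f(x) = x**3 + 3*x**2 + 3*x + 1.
15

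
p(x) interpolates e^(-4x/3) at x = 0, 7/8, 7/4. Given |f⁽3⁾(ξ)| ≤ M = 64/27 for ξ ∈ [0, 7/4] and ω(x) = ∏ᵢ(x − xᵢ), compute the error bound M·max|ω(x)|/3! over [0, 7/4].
343*sqrt(3)/5832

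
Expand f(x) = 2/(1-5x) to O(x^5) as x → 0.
2 + 10*x + 50*x**2 + 250*x**3 + 1250*x**4 + O(x**5)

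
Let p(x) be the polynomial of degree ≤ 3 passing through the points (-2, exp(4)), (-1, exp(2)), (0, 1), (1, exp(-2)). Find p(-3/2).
(1 + 5*(-1 + 3*exp(2) + exp(4))*exp(2))*exp(-2)/16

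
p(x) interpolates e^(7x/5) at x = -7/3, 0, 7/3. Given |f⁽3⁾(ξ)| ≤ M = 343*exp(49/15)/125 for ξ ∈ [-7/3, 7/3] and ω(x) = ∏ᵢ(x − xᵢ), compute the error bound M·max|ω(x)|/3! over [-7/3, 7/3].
117649*sqrt(3)*exp(49/15)/91125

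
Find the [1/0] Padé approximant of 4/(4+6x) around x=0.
1 - 3*x/2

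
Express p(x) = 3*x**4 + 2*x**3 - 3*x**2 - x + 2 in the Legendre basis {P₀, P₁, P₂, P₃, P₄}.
(8/5)P₀ + (1/5)P₁ + (-2/7)P₂ + (4/5)P₃ + (24/35)P₄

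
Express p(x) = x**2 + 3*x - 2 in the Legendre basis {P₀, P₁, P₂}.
(-5/3)P₀ + (3)P₁ + (2/3)P₂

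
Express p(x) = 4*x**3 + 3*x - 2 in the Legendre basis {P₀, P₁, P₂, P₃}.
(-2)P₀ + (27/5)P₁ + (8/5)P₃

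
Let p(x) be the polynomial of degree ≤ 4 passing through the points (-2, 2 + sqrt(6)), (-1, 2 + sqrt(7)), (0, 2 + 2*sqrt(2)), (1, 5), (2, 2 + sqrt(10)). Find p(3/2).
-35*sqrt(2)/32 - 5*sqrt(6)/128 + 7*sqrt(7)/32 + 35*sqrt(10)/128 + 169/32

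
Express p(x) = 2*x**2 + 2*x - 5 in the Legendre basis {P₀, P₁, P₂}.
(-13/3)P₀ + (2)P₁ + (4/3)P₂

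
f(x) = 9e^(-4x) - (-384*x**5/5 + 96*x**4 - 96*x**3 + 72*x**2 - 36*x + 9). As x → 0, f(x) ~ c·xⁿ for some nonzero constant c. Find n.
6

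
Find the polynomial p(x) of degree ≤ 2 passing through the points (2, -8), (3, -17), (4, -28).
-x**2 - 4*x + 4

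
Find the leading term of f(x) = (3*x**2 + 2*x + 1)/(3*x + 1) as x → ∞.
x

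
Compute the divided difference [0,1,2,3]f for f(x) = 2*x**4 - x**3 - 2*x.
11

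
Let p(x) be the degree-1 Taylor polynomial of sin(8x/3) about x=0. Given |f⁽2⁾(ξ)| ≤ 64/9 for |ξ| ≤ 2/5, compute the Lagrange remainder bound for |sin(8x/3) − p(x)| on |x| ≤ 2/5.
128/225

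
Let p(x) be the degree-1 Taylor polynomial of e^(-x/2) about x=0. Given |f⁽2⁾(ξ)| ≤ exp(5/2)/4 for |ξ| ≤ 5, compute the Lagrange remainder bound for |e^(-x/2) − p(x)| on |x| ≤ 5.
25*exp(5/2)/8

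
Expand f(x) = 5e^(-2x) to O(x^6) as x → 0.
5 - 10*x + 10*x**2 - 20*x**3/3 + 10*x**4/3 - 4*x**5/3 + O(x**6)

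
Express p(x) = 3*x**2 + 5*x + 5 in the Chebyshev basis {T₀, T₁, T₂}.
(13/2)T₀ + (5)T₁ + (3/2)T₂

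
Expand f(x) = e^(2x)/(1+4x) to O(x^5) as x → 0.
1 - 2*x + 10*x**2 - 116*x**3/3 + 466*x**4/3 + O(x**5)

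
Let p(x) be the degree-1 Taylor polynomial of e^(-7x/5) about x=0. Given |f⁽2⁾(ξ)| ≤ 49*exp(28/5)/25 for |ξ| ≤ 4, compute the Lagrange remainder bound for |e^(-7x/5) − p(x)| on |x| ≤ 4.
392*exp(28/5)/25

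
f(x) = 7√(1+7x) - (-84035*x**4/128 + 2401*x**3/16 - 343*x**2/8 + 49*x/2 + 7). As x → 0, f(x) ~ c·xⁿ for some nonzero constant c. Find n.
5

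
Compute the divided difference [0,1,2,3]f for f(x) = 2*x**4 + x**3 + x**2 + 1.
13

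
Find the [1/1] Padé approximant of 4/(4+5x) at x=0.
1/(5*x/4 + 1)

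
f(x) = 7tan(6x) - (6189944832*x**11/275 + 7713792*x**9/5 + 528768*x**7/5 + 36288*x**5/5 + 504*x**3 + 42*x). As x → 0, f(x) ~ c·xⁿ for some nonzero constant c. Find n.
13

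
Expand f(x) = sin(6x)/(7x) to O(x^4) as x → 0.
6/7 - 36*x**2/7 + O(x**4)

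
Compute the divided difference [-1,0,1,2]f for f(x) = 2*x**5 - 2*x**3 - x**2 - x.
8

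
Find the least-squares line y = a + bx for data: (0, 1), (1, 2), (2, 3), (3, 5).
a = 4/5, b = 13/10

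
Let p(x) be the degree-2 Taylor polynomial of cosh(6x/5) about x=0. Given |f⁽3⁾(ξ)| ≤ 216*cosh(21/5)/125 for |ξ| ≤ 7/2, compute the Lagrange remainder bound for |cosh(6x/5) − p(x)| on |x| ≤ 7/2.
3087*cosh(21/5)/250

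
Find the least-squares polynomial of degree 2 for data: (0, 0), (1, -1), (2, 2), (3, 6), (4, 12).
-9/35 + (-83/70)x + (15/14)x²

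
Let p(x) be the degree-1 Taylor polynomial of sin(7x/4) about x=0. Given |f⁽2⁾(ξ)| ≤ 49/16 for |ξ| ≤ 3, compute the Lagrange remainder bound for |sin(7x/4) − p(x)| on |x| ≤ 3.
441/32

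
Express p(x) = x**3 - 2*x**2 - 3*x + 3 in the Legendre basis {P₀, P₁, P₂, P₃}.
(7/3)P₀ + (-12/5)P₁ + (-4/3)P₂ + (2/5)P₃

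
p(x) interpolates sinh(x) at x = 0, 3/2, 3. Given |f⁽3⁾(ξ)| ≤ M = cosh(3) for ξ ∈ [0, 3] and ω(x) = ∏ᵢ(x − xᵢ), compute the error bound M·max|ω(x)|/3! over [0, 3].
sqrt(3)*cosh(3)/8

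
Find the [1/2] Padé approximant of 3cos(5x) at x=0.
3/(25*x**2/2 + 1)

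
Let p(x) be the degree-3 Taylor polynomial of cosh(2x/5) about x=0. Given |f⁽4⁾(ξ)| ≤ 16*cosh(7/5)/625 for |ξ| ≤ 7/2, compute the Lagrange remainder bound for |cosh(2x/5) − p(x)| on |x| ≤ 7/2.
2401*cosh(7/5)/15000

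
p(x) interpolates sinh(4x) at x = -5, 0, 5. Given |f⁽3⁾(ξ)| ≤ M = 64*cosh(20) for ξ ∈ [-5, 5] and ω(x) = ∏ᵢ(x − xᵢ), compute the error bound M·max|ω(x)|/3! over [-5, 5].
8000*sqrt(3)*cosh(20)/27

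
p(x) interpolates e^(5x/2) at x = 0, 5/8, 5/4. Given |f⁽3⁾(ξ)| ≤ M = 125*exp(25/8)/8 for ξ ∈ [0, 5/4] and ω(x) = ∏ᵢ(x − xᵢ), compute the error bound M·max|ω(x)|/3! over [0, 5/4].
15625*sqrt(3)*exp(25/8)/110592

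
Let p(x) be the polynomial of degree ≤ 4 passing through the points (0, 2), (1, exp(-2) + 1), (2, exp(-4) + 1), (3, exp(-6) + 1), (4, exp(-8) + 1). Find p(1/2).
(-70*exp(4) - 5 + 28*exp(2) + 140*exp(6) + 163*exp(8))*exp(-8)/128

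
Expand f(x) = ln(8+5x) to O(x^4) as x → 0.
log(8) + 5*x/8 - 25*x**2/128 + 125*x**3/1536 + O(x**4)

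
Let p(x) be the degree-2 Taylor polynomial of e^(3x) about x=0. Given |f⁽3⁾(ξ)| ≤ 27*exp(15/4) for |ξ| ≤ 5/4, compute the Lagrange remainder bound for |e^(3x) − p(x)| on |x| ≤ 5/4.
1125*exp(15/4)/128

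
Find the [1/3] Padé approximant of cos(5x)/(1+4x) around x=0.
(1 - 125*x/48)/(1675*x**3/96 + 25*x**2/12 + 67*x/48 + 1)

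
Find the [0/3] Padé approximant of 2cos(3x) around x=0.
2/(9*x**2/2 + 1)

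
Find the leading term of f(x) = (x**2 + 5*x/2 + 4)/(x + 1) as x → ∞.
x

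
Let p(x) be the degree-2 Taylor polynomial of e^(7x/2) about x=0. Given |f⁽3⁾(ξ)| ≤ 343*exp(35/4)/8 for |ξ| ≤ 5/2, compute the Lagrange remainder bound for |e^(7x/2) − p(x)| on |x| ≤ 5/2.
42875*exp(35/4)/384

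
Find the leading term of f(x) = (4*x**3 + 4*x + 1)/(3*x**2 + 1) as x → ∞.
4*x/3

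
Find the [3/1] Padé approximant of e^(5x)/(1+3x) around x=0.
(-20375*x**3/192 - 425*x**2/16 - 465*x/32 + 1)/(1 - 529*x/32)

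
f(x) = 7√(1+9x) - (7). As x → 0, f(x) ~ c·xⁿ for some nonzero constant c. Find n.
1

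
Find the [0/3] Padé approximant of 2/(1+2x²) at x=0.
2/(2*x**2 + 1)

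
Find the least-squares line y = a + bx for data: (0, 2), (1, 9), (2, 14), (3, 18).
a = 14/5, b = 53/10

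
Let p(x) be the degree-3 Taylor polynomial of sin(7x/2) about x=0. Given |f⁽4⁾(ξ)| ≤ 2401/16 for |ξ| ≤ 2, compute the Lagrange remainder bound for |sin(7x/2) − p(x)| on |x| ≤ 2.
2401/24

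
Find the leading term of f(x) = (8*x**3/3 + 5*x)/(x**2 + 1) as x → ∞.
8*x/3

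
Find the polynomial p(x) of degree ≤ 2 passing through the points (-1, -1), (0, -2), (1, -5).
-x**2 - 2*x - 2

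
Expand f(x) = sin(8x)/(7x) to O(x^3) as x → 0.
8/7 - 256*x**2/21 + O(x**3)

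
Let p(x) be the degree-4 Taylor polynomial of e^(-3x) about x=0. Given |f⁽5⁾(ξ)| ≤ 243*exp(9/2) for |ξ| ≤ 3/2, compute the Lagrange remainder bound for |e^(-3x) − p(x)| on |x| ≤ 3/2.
19683*exp(9/2)/1280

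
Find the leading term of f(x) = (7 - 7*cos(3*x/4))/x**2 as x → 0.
63/32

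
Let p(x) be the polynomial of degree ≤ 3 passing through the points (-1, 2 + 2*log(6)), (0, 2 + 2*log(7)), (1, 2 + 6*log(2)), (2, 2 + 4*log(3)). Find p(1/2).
2 + log(56*2**(1/4)*3**(5/8)*7**(1/8)/3)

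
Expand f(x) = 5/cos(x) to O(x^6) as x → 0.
5 + 5*x**2/2 + 25*x**4/24 + O(x**6)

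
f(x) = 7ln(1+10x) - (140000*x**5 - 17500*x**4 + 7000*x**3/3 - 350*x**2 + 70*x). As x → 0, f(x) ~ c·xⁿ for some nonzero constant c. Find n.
6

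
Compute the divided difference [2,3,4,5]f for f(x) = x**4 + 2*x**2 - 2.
14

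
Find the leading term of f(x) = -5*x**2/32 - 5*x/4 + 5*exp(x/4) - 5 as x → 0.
5*x**3/384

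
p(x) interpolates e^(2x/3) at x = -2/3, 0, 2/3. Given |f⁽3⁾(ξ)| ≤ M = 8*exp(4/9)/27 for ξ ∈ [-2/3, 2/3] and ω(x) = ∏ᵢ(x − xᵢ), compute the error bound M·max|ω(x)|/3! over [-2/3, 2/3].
64*sqrt(3)*exp(4/9)/19683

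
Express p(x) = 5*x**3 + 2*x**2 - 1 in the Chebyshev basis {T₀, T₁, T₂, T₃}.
(15/4)T₁ + T₂ + (5/4)T₃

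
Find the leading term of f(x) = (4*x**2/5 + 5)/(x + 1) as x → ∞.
4*x/5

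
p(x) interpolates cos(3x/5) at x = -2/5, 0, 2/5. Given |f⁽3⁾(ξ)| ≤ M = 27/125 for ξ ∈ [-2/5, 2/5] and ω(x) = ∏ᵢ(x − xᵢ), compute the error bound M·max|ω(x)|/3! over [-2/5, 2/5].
8*sqrt(3)/15625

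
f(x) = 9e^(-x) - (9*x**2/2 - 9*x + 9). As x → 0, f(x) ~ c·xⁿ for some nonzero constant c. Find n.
3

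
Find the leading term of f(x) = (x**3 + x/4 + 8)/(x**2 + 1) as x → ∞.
x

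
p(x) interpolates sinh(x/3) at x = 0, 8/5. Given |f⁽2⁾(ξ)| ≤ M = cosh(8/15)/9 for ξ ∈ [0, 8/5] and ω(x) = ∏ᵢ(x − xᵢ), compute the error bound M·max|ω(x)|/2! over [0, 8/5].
8*cosh(8/15)/225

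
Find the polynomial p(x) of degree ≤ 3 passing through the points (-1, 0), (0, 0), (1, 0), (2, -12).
-2*x**3 + 2*x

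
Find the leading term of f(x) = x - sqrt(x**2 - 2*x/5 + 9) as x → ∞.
1/5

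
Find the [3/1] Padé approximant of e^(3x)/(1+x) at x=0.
(9*x**3/32 + 9*x**2/8 + 21*x/16 + 1)/(1 - 11*x/16)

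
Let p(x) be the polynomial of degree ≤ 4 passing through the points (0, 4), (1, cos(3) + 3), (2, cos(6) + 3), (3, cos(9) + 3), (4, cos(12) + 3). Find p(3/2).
15*cos(3)/32 + 3*cos(12)/128 - 5*cos(9)/32 + 45*cos(6)/64 + 379/128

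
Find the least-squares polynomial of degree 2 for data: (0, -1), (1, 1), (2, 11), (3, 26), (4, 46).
-47/35 + (13/70)x + (41/14)x²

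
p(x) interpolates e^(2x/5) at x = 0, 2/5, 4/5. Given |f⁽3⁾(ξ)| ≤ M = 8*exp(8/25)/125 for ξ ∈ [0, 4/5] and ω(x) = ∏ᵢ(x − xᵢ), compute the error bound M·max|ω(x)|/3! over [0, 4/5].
64*sqrt(3)*exp(8/25)/421875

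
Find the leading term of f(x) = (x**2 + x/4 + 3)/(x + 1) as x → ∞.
x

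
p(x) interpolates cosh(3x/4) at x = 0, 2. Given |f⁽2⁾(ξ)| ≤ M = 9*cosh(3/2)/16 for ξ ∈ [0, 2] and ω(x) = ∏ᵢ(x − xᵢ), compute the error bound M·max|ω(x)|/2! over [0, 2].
9*cosh(3/2)/32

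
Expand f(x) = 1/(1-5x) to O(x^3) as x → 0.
1 + 5*x + 25*x**2 + O(x**3)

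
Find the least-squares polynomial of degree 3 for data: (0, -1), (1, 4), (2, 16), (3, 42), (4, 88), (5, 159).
-13/14 + (81/28)x + (23/28)x² + x³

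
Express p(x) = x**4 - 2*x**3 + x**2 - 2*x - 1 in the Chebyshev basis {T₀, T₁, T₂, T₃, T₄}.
(-1/8)T₀ + (-7/2)T₁ + T₂ + (-1/2)T₃ + (1/8)T₄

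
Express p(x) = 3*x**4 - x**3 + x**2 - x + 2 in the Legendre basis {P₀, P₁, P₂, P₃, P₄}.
(44/15)P₀ + (-8/5)P₁ + (50/21)P₂ + (-2/5)P₃ + (24/35)P₄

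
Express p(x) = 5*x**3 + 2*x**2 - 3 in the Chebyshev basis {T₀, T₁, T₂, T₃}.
(-2)T₀ + (15/4)T₁ + T₂ + (5/4)T₃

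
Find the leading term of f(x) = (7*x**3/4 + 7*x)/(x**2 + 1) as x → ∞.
7*x/4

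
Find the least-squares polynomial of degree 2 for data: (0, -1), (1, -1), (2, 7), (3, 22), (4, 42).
-9/7 + (-177/70)x + (47/14)x²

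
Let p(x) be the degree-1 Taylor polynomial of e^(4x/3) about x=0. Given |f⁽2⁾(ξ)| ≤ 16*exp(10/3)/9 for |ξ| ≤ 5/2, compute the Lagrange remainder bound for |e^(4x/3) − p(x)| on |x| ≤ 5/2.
50*exp(10/3)/9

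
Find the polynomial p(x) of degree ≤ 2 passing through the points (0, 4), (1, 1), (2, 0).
x**2 - 4*x + 4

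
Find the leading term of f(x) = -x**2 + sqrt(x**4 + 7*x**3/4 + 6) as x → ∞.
7*x/8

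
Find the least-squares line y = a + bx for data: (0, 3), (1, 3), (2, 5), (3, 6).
a = 13/5, b = 11/10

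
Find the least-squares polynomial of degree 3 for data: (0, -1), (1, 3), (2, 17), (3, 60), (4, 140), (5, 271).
-95/126 + (461/756)x + (19/126)x² + (229/108)x³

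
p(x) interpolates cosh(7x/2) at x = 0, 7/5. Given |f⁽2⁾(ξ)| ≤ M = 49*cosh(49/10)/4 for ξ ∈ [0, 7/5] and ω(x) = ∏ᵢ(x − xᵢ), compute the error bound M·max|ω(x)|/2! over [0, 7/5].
2401*cosh(49/10)/800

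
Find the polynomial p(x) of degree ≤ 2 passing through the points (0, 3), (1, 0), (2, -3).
3 - 3*x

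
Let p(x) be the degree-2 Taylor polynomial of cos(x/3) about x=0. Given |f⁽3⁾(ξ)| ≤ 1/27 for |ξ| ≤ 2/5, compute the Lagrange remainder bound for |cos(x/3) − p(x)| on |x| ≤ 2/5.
4/10125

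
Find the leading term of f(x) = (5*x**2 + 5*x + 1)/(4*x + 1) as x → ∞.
5*x/4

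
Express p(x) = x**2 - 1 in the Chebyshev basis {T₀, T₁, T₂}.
(-1/2)T₀ + (1/2)T₂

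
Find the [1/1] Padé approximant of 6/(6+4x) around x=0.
1/(2*x/3 + 1)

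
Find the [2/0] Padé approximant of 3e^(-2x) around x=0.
6*x**2 - 6*x + 3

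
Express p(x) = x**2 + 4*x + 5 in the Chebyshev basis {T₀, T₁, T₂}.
(11/2)T₀ + (4)T₁ + (1/2)T₂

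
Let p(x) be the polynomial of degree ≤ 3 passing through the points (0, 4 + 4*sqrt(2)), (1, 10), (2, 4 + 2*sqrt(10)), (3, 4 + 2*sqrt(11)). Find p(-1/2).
-73/8 - 5*sqrt(11)/8 + 21*sqrt(10)/8 + 35*sqrt(2)/4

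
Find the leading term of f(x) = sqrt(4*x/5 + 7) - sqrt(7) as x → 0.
2*sqrt(7)*x/35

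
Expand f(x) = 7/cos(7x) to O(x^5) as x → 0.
7 + 343*x**2/2 + 84035*x**4/24 + O(x**5)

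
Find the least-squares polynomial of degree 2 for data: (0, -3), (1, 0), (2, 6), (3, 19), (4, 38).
-92/35 + (-73/70)x + (39/14)x²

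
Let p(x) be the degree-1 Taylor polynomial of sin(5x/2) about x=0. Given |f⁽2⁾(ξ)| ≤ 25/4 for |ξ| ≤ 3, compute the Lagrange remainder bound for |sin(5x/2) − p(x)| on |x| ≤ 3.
225/8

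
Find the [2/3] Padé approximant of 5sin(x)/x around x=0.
(5 - 7*x**2/12)/(x**2/20 + 1)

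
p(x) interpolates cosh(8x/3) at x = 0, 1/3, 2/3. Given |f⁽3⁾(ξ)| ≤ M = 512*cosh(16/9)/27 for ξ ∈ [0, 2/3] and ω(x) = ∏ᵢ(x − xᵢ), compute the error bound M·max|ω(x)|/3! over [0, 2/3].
512*sqrt(3)*cosh(16/9)/19683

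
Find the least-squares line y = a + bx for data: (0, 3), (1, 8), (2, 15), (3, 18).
a = 16/5, b = 26/5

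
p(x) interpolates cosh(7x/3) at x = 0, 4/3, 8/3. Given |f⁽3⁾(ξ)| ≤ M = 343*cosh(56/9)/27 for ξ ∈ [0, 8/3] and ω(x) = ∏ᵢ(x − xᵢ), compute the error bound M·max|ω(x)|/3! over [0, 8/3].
21952*sqrt(3)*cosh(56/9)/19683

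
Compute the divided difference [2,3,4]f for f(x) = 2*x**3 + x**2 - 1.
19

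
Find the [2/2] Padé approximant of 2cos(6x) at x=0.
(2 - 30*x**2)/(3*x**2 + 1)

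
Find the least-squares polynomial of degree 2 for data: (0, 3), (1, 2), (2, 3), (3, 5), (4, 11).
22/7 + (-167/70)x + (15/14)x²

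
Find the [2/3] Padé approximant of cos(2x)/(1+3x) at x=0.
(1 - 5*x**2/3)/(x**3 + x**2/3 + 3*x + 1)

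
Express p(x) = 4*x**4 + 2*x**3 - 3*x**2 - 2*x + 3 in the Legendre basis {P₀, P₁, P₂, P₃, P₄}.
(14/5)P₀ + (-4/5)P₁ + (2/7)P₂ + (4/5)P₃ + (32/35)P₄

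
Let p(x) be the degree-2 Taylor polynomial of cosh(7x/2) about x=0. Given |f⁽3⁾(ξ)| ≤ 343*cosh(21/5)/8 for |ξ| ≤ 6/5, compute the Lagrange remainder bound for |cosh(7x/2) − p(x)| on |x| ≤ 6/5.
3087*cosh(21/5)/250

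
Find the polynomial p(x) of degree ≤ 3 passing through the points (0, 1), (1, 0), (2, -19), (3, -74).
-3*x**3 + 2*x + 1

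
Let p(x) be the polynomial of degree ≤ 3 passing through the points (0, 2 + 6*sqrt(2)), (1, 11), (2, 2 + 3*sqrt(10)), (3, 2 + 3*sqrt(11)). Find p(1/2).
-15*sqrt(10)/16 + 3*sqrt(11)/16 + 15*sqrt(2)/8 + 167/16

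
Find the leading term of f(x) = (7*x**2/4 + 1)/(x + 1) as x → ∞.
7*x/4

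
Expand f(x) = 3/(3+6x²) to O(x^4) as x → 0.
1 - 2*x**2 + O(x**4)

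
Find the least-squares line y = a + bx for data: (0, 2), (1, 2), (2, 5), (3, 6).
a = 3/2, b = 3/2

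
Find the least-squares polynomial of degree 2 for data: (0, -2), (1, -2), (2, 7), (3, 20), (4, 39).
-12/5 + (-8/5)x + (3)x²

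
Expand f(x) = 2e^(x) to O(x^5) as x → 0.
2 + 2*x + x**2 + x**3/3 + x**4/12 + O(x**5)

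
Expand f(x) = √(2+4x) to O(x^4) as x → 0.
sqrt(2) + sqrt(2)*x - sqrt(2)*x**2/2 + sqrt(2)*x**3/2 + O(x**4)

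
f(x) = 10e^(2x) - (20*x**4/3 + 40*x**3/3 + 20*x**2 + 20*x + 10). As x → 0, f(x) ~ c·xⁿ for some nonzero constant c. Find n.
5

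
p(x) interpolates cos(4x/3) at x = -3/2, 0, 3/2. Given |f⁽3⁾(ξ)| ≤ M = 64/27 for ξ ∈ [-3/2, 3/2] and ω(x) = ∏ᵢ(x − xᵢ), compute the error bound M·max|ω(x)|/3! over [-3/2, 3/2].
8*sqrt(3)/27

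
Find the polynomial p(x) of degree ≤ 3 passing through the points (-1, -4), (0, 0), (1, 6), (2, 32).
3*x**3 + x**2 + 2*x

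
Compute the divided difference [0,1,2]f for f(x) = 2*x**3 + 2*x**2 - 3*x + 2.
8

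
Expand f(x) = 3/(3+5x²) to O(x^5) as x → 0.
1 - 5*x**2/3 + 25*x**4/9 + O(x**5)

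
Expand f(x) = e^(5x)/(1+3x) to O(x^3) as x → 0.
1 + 2*x + 13*x**2/2 + O(x**3)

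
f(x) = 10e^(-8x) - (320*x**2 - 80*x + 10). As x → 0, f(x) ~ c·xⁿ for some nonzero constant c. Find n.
3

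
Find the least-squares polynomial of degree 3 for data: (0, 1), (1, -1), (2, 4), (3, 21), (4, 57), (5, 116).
64/63 + (-1363/378)x + (163/252)x² + (101/108)x³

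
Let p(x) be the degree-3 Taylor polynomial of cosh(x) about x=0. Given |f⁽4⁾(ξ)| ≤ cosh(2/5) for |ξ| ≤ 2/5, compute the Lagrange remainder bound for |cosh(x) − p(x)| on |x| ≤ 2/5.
2*cosh(2/5)/1875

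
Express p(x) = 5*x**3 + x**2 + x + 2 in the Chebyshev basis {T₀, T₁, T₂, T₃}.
(5/2)T₀ + (19/4)T₁ + (1/2)T₂ + (5/4)T₃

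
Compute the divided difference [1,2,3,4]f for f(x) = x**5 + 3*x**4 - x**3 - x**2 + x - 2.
94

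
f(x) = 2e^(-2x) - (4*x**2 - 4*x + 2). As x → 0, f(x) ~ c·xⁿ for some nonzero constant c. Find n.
3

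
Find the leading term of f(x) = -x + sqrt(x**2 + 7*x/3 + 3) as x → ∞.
7/6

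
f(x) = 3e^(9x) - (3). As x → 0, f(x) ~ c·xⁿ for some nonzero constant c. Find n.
1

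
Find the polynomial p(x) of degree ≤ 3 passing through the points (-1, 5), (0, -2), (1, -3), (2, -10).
-2*x**3 + 3*x**2 - 2*x - 2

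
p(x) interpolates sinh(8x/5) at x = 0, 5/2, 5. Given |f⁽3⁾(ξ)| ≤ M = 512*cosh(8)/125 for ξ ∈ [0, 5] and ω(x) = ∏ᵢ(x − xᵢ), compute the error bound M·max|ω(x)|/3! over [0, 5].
64*sqrt(3)*cosh(8)/27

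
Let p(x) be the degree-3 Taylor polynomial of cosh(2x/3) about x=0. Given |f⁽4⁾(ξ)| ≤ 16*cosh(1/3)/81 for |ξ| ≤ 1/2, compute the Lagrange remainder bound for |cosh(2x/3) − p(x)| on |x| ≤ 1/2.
cosh(1/3)/1944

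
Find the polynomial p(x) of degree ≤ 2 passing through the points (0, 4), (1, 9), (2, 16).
x**2 + 4*x + 4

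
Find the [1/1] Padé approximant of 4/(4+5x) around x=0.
1/(5*x/4 + 1)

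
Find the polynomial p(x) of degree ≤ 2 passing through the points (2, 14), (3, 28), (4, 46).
2*x**2 + 4*x - 2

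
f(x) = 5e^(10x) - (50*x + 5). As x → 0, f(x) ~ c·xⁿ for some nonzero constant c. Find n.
2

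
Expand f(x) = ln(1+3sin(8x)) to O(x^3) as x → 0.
24*x - 288*x**2 + O(x**3)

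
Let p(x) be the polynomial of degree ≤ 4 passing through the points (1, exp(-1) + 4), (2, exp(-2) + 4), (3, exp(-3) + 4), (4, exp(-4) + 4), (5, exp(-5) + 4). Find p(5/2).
(-5*exp(4) - 20*e + 3 + 90*exp(2) + 60*exp(3) + 512*exp(5))*exp(-5)/128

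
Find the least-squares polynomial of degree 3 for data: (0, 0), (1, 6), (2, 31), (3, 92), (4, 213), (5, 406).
13/126 + (1865/756)x + (19/126)x² + (337/108)x³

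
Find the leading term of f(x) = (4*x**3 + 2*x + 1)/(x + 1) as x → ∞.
4*x**2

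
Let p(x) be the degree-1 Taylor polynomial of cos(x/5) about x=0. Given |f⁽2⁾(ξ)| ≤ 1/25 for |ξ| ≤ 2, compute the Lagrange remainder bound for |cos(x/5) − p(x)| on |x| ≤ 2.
2/25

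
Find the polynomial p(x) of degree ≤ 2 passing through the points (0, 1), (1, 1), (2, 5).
2*x**2 - 2*x + 1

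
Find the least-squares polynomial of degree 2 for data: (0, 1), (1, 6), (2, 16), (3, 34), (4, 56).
1 + (9/5)x + (3)x²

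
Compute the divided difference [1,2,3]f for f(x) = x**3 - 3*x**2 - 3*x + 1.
3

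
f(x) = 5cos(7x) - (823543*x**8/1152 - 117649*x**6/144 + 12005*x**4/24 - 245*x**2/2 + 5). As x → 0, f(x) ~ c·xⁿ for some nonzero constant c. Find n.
10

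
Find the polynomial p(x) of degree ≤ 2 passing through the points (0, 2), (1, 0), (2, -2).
2 - 2*x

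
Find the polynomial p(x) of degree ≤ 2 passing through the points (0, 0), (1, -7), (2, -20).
-3*x**2 - 4*x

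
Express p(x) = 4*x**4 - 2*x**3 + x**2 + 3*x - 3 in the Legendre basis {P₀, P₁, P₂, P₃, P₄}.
(-28/15)P₀ + (9/5)P₁ + (62/21)P₂ + (-4/5)P₃ + (32/35)P₄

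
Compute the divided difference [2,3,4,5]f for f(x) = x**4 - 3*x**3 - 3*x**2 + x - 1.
11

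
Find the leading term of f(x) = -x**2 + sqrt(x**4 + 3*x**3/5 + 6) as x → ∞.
3*x/10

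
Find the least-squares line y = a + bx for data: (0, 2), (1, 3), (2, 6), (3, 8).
a = 8/5, b = 21/10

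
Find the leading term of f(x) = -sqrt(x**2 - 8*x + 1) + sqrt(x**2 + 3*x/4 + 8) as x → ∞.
35/8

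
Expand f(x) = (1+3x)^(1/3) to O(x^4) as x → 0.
1 + x - x**2 + 5*x**3/3 + O(x**4)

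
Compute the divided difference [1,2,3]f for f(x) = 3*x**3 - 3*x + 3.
18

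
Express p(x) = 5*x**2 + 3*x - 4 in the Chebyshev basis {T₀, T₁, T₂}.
(-3/2)T₀ + (3)T₁ + (5/2)T₂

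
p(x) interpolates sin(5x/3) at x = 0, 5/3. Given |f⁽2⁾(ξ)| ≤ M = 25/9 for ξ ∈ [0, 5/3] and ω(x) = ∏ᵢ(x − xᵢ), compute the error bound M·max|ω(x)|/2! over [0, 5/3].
625/648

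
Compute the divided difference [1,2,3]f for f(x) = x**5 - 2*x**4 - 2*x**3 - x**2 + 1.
27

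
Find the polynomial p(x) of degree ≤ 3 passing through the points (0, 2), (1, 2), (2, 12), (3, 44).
2*x**3 - x**2 - x + 2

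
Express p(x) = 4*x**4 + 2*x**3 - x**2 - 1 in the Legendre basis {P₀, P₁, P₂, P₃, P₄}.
(-8/15)P₀ + (6/5)P₁ + (34/21)P₂ + (4/5)P₃ + (32/35)P₄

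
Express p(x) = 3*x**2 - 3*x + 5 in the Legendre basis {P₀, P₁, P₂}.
(6)P₀ + (-3)P₁ + (2)P₂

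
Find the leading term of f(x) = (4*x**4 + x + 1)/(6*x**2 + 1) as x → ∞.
2*x**2/3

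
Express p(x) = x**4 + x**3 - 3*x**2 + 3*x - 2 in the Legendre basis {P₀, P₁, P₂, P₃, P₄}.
(-14/5)P₀ + (18/5)P₁ + (-10/7)P₂ + (2/5)P₃ + (8/35)P₄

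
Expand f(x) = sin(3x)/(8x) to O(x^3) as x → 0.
3/8 - 9*x**2/16 + O(x**3)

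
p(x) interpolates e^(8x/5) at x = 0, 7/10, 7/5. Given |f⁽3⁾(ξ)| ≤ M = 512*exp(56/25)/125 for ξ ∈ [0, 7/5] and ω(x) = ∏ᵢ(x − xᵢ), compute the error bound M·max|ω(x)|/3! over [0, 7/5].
21952*sqrt(3)*exp(56/25)/421875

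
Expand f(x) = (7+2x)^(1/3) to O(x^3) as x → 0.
7**(1/3) + 2*7**(1/3)*x/21 - 4*7**(1/3)*x**2/441 + O(x**3)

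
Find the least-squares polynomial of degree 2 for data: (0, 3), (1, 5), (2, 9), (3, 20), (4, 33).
22/7 + (-11/14)x + (29/14)x²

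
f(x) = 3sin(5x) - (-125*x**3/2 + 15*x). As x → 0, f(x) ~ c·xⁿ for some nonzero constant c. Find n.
5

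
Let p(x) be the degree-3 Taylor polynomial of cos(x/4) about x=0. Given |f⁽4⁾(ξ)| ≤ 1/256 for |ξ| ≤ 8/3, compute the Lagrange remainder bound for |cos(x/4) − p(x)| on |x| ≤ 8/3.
2/243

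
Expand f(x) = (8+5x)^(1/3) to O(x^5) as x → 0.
2 + 5*x/12 - 25*x**2/288 + 625*x**3/20736 - 3125*x**4/248832 + O(x**5)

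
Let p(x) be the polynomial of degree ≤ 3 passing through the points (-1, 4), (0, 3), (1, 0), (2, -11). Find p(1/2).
17/8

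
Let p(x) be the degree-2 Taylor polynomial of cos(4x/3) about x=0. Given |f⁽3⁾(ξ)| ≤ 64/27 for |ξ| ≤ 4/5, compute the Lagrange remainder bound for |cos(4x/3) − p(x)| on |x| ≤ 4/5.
2048/10125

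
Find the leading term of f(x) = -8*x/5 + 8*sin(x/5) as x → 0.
-4*x**3/375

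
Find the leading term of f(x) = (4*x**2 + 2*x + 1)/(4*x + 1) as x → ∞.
x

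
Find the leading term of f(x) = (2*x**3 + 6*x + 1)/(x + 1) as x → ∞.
2*x**2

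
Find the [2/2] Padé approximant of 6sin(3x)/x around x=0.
(18 - 189*x**2/10)/(9*x**2/20 + 1)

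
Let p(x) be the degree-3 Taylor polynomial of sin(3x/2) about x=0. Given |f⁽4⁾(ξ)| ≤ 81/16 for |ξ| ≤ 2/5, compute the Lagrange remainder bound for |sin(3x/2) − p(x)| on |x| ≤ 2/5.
27/5000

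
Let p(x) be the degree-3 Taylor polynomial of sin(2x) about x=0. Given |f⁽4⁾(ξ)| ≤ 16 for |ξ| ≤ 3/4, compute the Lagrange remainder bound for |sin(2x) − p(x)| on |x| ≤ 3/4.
27/128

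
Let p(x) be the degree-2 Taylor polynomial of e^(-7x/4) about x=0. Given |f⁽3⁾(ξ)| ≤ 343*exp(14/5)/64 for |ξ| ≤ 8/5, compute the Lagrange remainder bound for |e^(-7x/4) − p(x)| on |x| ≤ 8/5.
1372*exp(14/5)/375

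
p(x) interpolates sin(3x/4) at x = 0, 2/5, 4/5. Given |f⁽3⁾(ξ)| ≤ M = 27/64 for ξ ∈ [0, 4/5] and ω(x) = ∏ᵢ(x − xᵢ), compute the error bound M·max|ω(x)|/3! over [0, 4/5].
sqrt(3)/1000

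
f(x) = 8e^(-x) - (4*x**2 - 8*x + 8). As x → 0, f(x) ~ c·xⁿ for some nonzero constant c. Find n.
3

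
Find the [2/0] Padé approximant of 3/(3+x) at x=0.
x**2/9 - x/3 + 1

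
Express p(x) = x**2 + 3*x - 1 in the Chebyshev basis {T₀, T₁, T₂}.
(-1/2)T₀ + (3)T₁ + (1/2)T₂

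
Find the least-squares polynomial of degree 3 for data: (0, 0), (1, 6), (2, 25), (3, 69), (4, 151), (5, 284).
-5/126 + (3107/756)x + (-4/63)x² + (229/108)x³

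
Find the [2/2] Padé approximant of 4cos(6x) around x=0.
(4 - 60*x**2)/(3*x**2 + 1)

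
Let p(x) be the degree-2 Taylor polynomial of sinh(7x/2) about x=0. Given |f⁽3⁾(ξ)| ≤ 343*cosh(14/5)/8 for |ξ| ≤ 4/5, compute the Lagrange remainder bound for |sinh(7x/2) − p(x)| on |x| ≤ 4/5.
1372*cosh(14/5)/375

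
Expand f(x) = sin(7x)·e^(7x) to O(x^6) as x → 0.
7*x + 49*x**2 + 343*x**3/3 - 16807*x**5/30 + O(x**6)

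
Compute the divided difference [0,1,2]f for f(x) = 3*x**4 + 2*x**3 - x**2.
26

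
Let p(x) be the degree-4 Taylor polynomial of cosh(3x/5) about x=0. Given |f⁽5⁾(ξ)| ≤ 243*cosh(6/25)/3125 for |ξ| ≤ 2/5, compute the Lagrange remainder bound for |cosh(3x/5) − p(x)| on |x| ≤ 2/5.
324*cosh(6/25)/48828125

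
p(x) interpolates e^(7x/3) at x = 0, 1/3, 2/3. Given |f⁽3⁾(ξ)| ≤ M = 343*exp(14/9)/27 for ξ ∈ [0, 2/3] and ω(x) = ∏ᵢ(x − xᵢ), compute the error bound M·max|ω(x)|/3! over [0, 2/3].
343*sqrt(3)*exp(14/9)/19683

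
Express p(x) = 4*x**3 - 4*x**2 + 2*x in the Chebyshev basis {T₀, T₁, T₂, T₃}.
(-2)T₀ + (5)T₁ + (-2)T₂ + T₃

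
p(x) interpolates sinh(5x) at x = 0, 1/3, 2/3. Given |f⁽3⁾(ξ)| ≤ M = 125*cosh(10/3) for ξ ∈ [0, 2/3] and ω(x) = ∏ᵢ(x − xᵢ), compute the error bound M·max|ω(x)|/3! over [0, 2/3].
125*sqrt(3)*cosh(10/3)/729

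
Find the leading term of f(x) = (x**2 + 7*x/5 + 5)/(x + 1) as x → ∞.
x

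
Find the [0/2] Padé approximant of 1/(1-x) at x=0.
1/(1 - x)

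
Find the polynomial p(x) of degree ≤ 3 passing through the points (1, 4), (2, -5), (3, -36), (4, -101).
-2*x**3 + x**2 + 2*x + 3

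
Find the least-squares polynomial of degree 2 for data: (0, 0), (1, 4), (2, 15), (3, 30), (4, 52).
-3/35 + (11/7)x + (20/7)x²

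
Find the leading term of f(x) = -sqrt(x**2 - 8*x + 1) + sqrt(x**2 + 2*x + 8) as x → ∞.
5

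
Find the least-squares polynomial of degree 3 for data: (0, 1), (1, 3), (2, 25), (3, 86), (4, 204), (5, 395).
139/126 + (-2221/756)x + (199/126)x² + (319/108)x³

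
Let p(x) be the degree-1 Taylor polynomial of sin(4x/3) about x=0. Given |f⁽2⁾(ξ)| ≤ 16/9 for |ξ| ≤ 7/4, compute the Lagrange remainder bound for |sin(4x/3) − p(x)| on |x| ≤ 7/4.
49/18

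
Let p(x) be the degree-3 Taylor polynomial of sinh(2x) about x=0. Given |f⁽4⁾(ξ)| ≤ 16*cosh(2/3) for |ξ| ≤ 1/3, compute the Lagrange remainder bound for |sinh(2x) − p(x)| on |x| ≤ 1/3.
2*cosh(2/3)/243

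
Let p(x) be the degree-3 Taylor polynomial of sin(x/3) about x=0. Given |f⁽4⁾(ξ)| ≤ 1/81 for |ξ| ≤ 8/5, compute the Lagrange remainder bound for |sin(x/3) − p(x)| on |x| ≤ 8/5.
512/151875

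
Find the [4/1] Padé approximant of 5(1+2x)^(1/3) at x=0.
(80*x**4/243 - 64*x**3/81 + 8*x**2/3 + 32*x/3 + 5)/(22*x/15 + 1)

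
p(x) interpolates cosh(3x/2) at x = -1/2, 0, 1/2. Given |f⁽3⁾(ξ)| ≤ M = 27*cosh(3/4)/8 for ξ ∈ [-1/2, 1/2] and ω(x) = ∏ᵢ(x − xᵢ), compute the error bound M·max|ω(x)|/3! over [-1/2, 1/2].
sqrt(3)*cosh(3/4)/64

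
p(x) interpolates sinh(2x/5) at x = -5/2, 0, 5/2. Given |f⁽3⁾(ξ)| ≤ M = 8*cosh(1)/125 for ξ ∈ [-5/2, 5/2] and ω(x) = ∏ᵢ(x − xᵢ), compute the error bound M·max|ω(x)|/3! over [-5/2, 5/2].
sqrt(3)*cosh(1)/27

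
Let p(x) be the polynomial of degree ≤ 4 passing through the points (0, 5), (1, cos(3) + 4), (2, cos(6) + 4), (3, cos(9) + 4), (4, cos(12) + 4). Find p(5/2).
15*cos(9)/32 - 5*cos(12)/128 - 5*cos(3)/32 + 45*cos(6)/64 + 515/128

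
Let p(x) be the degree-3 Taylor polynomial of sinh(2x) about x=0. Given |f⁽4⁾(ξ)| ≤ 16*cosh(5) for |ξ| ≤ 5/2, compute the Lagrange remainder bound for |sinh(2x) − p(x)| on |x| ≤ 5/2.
625*cosh(5)/24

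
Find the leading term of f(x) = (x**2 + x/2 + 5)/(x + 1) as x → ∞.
x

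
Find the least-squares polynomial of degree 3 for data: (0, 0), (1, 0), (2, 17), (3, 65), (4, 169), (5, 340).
1/126 + (-1327/756)x + (-137/126)x² + (325/108)x³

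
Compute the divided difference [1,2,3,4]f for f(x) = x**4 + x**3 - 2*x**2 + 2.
11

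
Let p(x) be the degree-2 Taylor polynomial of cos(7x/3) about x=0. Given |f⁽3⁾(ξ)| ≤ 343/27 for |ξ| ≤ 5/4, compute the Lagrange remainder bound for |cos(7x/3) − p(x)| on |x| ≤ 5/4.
42875/10368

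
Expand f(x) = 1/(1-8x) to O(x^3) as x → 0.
1 + 8*x + 64*x**2 + O(x**3)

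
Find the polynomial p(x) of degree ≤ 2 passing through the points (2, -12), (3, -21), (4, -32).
-x**2 - 4*x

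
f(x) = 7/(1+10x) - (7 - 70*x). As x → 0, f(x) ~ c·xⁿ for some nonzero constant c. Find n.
2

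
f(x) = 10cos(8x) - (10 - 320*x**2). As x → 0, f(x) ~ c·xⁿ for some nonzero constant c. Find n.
4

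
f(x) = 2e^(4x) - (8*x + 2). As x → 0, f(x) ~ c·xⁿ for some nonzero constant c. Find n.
2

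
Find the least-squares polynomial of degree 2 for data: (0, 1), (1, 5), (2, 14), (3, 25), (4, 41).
32/35 + (18/7)x + (13/7)x²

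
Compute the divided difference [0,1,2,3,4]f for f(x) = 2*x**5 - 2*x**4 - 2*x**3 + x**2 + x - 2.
18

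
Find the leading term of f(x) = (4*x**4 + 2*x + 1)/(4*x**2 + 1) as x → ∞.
x**2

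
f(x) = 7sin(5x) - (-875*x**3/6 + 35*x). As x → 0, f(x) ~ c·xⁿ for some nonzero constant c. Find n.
5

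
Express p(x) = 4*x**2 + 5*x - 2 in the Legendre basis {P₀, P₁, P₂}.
(-2/3)P₀ + (5)P₁ + (8/3)P₂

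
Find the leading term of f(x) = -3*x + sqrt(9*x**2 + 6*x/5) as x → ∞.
1/5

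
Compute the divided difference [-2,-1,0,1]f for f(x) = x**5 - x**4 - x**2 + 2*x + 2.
7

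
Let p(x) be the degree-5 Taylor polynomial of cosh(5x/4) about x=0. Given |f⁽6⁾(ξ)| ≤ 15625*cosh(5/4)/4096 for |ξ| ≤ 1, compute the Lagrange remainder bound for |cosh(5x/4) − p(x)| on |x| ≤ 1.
3125*cosh(5/4)/589824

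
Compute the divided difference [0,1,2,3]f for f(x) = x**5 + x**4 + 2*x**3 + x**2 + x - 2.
33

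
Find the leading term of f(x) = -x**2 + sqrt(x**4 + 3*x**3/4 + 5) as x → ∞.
3*x/8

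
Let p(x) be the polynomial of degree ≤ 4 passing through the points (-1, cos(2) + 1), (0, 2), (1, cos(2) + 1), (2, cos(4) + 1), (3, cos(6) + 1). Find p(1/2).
85*cos(2)/128 + 3*cos(6)/128 - 5*cos(4)/32 + 47/32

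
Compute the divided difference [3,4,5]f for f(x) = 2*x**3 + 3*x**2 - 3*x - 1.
27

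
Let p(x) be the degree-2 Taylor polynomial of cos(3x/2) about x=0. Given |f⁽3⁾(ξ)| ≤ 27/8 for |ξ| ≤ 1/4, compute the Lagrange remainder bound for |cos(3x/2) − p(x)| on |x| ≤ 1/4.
9/1024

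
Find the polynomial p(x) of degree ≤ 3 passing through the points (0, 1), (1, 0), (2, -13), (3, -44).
-x**3 - 3*x**2 + 3*x + 1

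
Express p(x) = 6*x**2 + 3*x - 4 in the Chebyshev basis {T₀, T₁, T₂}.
-T₀ + (3)T₁ + (3)T₂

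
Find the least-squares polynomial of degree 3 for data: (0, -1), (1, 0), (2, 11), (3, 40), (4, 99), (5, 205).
-83/63 + (149/54)x + (-641/252)x² + (221/108)x³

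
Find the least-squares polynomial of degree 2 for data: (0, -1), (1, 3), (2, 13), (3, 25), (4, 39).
-51/35 + (137/35)x + (11/7)x²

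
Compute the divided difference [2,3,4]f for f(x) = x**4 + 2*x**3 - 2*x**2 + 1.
71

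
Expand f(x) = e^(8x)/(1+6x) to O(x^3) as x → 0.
1 + 2*x + 20*x**2 + O(x**3)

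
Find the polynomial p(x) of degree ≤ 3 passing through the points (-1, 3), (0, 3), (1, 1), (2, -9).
-x**3 - x**2 + 3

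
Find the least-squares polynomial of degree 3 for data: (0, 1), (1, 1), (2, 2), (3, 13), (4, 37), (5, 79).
74/63 + (-94/189)x + (-143/126)x² + (47/54)x³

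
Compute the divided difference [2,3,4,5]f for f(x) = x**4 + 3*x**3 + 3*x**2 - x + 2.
17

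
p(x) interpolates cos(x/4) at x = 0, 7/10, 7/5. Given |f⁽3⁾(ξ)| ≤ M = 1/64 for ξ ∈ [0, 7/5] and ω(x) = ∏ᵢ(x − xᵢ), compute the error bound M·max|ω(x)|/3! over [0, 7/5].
343*sqrt(3)/1728000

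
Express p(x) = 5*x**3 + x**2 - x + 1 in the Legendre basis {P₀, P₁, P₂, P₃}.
(4/3)P₀ + (2)P₁ + (2/3)P₂ + (2)P₃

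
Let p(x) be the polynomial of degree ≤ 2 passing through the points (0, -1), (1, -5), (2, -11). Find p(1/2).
-11/4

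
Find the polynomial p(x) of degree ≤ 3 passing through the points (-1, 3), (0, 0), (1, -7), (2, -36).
-3*x**3 - 2*x**2 - 2*x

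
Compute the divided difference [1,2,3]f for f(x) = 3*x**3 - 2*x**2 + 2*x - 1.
16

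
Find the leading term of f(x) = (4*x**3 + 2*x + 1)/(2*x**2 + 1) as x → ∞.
2*x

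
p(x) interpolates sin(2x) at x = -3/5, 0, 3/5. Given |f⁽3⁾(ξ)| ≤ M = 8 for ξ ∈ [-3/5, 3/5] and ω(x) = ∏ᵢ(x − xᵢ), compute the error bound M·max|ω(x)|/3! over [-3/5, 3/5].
8*sqrt(3)/125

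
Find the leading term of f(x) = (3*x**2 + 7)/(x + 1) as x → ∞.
3*x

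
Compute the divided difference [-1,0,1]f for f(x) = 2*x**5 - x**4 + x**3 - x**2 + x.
-2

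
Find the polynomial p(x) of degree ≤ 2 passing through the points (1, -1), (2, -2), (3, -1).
x**2 - 4*x + 2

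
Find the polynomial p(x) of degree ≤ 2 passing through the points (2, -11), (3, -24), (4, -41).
-2*x**2 - 3*x + 3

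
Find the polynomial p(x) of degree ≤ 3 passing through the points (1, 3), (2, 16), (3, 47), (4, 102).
x**3 + 3*x**2 - 3*x + 2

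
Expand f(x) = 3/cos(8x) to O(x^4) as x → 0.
3 + 96*x**2 + O(x**4)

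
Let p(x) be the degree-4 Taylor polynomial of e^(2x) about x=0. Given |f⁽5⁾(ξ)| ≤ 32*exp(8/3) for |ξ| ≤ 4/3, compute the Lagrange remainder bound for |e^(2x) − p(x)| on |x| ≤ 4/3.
4096*exp(8/3)/3645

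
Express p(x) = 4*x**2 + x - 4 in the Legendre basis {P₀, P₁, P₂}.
(-8/3)P₀ + P₁ + (8/3)P₂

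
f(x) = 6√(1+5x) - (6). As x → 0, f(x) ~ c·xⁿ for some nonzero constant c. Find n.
1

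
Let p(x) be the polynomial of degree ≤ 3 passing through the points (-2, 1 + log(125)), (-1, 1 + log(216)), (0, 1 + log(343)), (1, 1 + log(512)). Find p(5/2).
1 + log(16388945225936291321230313138304319488*2**(3/8)*3**(5/16)*5**(7/16)*7**(9/16)/207166472332785427482736201687578125)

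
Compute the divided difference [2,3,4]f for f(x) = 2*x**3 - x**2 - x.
17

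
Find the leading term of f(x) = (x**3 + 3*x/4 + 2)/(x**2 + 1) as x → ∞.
x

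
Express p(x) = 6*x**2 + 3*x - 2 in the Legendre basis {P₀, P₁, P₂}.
(3)P₁ + (4)P₂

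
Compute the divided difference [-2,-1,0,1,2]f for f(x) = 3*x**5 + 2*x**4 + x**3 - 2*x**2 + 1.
2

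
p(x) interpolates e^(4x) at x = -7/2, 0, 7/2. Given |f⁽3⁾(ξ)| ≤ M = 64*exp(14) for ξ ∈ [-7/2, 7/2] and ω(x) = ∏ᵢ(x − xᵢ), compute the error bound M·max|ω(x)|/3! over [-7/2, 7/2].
2744*sqrt(3)*exp(14)/27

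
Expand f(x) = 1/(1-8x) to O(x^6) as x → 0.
1 + 8*x + 64*x**2 + 512*x**3 + 4096*x**4 + 32768*x**5 + O(x**6)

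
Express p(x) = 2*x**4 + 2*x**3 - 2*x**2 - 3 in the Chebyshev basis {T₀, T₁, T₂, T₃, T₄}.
(-13/4)T₀ + (3/2)T₁ + (1/2)T₃ + (1/4)T₄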